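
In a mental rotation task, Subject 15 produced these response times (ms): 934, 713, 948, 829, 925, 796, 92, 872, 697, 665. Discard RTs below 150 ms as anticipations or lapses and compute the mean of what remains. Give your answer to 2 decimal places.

819.89 ms

Excluded: 92
Retained (n=9): Σ = 7379
Mean = 7379/9 = 819.8889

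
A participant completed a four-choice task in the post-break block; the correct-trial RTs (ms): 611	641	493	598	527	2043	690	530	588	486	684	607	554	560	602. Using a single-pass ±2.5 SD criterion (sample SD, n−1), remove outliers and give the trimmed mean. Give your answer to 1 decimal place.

583.6 ms

n = 15, ΣRT = 10214, M = 680.933
Σ(x−M)² = 2039544.93; s = √(2039544.93/14) = 381.683
Cutoffs: 680.933 ± 2.5·381.683 → [-273.3, 1635.1]
Outside: 2043 → excluded.
Retained (n=14): Σ = 8171, mean = 8171/14 = 583.643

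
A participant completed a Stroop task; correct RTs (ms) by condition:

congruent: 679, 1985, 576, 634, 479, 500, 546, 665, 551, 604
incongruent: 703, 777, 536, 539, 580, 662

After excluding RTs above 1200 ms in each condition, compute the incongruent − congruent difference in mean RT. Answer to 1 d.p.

51.3 ms

congruent: exclude 1985
M(congruent) = 5234/9 = 581.556
M(incongruent) = 3797/6 = 632.833
Difference = 632.833 − 581.556 = 51.278 ms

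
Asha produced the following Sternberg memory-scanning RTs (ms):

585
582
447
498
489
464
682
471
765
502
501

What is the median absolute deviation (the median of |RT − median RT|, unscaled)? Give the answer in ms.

Sorted: 447, 464, 471, 489, 498, 501, 502, 582, 585, 682, 765 → median = 501
|x − 501|: 84, 81, 54, 3, 12, 37, 181, 30, 264, 1, 0
Sorted deviations: 0, 1, 3, 12, 30, 37, 54, 81, 84, 181, 264 → MAD = 37

37 ms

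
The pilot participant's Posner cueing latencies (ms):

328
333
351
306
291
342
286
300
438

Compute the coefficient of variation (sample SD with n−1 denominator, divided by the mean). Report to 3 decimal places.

0.140

n = 9, Σ = 2975, M = 330.5556
Σ(x−M)² = 17192.222; s = √(17192.222/8) = 46.3576
CV = 46.3576 / 330.5556 = 0.14024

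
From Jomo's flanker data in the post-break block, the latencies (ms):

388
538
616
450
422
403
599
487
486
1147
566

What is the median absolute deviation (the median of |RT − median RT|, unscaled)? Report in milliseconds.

79 ms

Sorted: 388, 403, 422, 450, 486, 487, 538, 566, 599, 616, 1147 → median = 487
|x − 487|: 99, 51, 129, 37, 65, 84, 112, 0, 1, 660, 79
Sorted deviations: 0, 1, 37, 51, 65, 79, 84, 99, 112, 129, 660 → MAD = 79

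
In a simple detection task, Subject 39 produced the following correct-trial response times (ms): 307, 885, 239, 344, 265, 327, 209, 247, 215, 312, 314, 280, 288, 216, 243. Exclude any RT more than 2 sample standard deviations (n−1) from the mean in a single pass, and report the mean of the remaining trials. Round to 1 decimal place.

n = 15, ΣRT = 4691, M = 312.733
Σ(x−M)² = 376956.93; s = √(376956.93/14) = 164.090
Cutoffs: 312.733 ± 2·164.090 → [-15.4, 640.9]
Outside: 885 → excluded.
Retained (n=14): Σ = 3806, mean = 3806/14 = 271.857

271.9 ms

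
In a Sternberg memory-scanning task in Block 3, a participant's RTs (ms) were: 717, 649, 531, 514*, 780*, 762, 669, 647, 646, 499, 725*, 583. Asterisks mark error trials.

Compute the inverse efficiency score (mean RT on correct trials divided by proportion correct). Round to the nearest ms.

Correct trials (n=9): 717, 649, 531, 762, 669, 647, 646, 499, 583
Mean correct RT = 5703/9 = 633.6667 ms
Proportion correct = 9/12
IES = 633.6667 / (9/12) = 844.889 ms

845 ms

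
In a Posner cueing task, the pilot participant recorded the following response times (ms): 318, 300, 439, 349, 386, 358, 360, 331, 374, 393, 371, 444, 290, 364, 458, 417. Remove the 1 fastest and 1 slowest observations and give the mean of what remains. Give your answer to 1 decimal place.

371.7 ms

Sorted: 290, 300, 318, 331, 349, 358, 360, 364, 371, 374, 386, 393, 417, 439, 444, 458
Drop lowest 1 (290) and highest 1 (458)
Remaining (n=14): Σ = 5204, mean = 5204/14 = 371.714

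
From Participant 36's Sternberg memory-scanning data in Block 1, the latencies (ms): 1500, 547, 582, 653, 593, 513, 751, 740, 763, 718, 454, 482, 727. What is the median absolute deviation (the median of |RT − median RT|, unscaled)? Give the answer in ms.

Sorted: 454, 482, 513, 547, 582, 593, 653, 718, 727, 740, 751, 763, 1500 → median = 653
|x − 653|: 847, 106, 71, 0, 60, 140, 98, 87, 110, 65, 199, 171, 74
Sorted deviations: 0, 60, 65, 71, 74, 87, 98, 106, 110, 140, 171, 199, 847 → MAD = 98

98 ms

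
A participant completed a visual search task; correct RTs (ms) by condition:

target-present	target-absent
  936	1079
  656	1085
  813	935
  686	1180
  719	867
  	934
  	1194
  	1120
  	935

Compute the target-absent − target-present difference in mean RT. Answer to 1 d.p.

274.6 ms

M(target-present) = 3810/5 = 762.000
M(target-absent) = 9329/9 = 1036.556
Difference = 1036.556 − 762.000 = 274.556 ms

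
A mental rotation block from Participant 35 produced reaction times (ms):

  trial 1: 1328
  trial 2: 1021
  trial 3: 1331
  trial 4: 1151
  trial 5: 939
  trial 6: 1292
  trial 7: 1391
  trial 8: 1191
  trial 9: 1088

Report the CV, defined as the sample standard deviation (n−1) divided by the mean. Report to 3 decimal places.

0.130

n = 9, Σ = 10732, M = 1192.4444
Σ(x−M)² = 193164.222; s = √(193164.222/8) = 155.3883
CV = 155.3883 / 1192.4444 = 0.13031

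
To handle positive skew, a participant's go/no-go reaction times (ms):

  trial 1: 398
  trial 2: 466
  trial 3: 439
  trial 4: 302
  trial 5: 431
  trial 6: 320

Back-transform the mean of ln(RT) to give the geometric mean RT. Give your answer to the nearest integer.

ln(RT): 5.9865, 6.1442, 6.0845, 5.7104, 6.0661, 5.7683
Mean ln(RT) = 35.7600/6 = 5.96000
Geometric mean = exp(5.96000) = 387.61 ms

388 ms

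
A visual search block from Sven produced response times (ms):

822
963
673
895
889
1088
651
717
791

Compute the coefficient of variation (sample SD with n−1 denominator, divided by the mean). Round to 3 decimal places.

0.172

n = 9, Σ = 7489, M = 832.1111
Σ(x−M)² = 162962.889; s = √(162962.889/8) = 142.7248
CV = 142.7248 / 832.1111 = 0.17152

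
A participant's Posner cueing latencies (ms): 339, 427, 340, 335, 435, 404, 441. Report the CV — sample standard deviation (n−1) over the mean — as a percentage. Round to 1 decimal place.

n = 7, Σ = 2721, M = 388.7143
Σ(x−M)² = 14305.429; s = √(14305.429/6) = 48.8287
CV = 48.8287 / 388.7143 = 0.12562 = 12.562%

12.6%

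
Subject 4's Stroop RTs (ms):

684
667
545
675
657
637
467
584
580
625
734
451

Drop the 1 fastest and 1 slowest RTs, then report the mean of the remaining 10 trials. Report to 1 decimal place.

Sorted: 451, 467, 545, 580, 584, 625, 637, 657, 667, 675, 684, 734
Drop lowest 1 (451) and highest 1 (734)
Remaining (n=10): Σ = 6121, mean = 6121/10 = 612.100

612.1 ms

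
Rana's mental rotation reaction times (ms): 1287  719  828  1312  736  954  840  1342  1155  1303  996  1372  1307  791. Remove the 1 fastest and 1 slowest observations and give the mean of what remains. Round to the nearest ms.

1071 ms

Sorted: 719, 736, 791, 828, 840, 954, 996, 1155, 1287, 1303, 1307, 1312, 1342, 1372
Drop lowest 1 (719) and highest 1 (1372)
Remaining (n=12): Σ = 12851, mean = 12851/12 = 1070.917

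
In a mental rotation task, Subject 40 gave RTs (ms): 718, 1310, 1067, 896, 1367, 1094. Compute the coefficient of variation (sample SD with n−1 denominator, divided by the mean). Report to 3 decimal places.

0.228

n = 6, Σ = 6452, M = 1075.3333
Σ(x−M)² = 300403.333; s = √(300403.333/5) = 245.1136
CV = 245.1136 / 1075.3333 = 0.22794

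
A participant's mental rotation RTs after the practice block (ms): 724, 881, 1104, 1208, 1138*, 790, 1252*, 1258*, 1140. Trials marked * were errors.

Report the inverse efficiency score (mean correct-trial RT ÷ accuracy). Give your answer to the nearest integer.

1462 ms

Correct trials (n=6): 724, 881, 1104, 1208, 790, 1140
Mean correct RT = 5847/6 = 974.5000 ms
Proportion correct = 6/9
IES = 974.5000 / (6/9) = 1461.750 ms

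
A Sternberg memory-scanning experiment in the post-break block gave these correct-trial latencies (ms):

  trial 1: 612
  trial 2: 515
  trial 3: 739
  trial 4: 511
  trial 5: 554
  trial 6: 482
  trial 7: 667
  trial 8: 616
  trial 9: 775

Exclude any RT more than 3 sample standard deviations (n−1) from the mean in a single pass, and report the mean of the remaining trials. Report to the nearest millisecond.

n = 9, ΣRT = 5471, M = 607.889
Σ(x−M)² = 85460.89; s = √(85460.89/8) = 103.357
Cutoffs: 607.889 ± 3·103.357 → [297.8, 918.0]
No RTs fall outside the cutoffs; all 9 retained. Mean = 5471/9 = 607.889

608 ms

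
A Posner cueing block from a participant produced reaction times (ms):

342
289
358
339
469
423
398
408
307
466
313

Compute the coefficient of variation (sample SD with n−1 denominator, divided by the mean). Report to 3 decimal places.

0.168

n = 11, Σ = 4112, M = 373.8182
Σ(x−M)² = 39561.636; s = √(39561.636/10) = 62.8980
CV = 62.8980 / 373.8182 = 0.16826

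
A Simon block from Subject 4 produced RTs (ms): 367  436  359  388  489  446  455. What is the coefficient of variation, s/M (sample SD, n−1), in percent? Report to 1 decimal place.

11.7%

n = 7, Σ = 2940, M = 420.0000
Σ(x−M)² = 14472.000; s = √(14472.000/6) = 49.1121
CV = 49.1121 / 420.0000 = 0.11693 = 11.693%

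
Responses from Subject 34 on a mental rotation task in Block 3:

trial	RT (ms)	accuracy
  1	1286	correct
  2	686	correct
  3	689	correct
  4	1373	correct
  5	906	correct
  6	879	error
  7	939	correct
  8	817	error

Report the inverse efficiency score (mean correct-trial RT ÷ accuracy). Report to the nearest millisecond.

Correct trials (n=6): 1286, 686, 689, 1373, 906, 939
Mean correct RT = 5879/6 = 979.8333 ms
Proportion correct = 6/8
IES = 979.8333 / (6/8) = 1306.444 ms

1306 ms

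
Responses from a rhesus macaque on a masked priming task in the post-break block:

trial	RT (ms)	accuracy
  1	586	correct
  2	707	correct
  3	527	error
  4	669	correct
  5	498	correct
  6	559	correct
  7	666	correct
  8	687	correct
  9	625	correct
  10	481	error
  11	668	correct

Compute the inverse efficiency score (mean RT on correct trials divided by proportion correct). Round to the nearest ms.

Correct trials (n=9): 586, 707, 669, 498, 559, 666, 687, 625, 668
Mean correct RT = 5665/9 = 629.4444 ms
Proportion correct = 9/11
IES = 629.4444 / (9/11) = 769.321 ms

769 ms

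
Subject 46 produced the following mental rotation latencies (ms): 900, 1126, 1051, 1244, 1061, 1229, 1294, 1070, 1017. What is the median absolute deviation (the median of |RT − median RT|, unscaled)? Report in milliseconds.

Sorted: 900, 1017, 1051, 1061, 1070, 1126, 1229, 1244, 1294 → median = 1070
|x − 1070|: 170, 56, 19, 174, 9, 159, 224, 0, 53
Sorted deviations: 0, 9, 19, 53, 56, 159, 170, 174, 224 → MAD = 56

56 ms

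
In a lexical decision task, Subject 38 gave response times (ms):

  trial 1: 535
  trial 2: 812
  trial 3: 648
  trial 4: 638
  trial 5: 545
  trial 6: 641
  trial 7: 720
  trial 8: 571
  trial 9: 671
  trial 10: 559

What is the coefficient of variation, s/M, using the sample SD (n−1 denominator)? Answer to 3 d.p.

0.137

n = 10, Σ = 6340, M = 634.0000
Σ(x−M)² = 68026.000; s = √(68026.000/9) = 86.9393
CV = 86.9393 / 634.0000 = 0.13713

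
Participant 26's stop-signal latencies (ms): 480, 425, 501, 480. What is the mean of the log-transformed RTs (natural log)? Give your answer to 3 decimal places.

6.154

ln(RT): 6.1738, 6.0521, 6.2166, 6.1738
Σ ln(RT) = 24.6163
Mean = 24.6163/4 = 6.15407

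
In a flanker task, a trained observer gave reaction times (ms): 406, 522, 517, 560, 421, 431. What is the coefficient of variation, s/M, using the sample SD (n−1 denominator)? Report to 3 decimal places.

n = 6, Σ = 2857, M = 476.1667
Σ(x−M)² = 20802.833; s = √(20802.833/5) = 64.5025
CV = 64.5025 / 476.1667 = 0.13546

0.135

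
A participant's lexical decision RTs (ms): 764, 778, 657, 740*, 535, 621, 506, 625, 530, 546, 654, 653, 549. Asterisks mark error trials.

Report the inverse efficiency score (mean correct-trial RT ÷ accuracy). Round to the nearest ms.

670 ms

Correct trials (n=12): 764, 778, 657, 535, 621, 506, 625, 530, 546, 654, 653, 549
Mean correct RT = 7418/12 = 618.1667 ms
Proportion correct = 12/13
IES = 618.1667 / (12/13) = 669.681 ms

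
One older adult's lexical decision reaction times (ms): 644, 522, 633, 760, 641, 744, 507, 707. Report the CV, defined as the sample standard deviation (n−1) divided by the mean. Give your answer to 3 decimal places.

n = 8, Σ = 5158, M = 644.7500
Σ(x−M)² = 61203.500; s = √(61203.500/7) = 93.5059
CV = 93.5059 / 644.7500 = 0.14503

0.145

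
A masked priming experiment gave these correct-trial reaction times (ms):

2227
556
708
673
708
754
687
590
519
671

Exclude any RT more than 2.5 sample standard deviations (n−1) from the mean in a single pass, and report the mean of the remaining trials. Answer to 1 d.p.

n = 10, ΣRT = 8093, M = 809.300
Σ(x−M)² = 2282644.10; s = √(2282644.10/9) = 503.614
Cutoffs: 809.300 ± 2.5·503.614 → [-449.7, 2068.3]
Outside: 2227 → excluded.
Retained (n=9): Σ = 5866, mean = 5866/9 = 651.778

651.8 ms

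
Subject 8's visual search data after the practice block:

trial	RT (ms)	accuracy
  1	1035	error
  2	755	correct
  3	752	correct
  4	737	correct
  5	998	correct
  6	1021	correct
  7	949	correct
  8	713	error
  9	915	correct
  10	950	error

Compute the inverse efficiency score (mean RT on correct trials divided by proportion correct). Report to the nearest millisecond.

1250 ms

Correct trials (n=7): 755, 752, 737, 998, 1021, 949, 915
Mean correct RT = 6127/7 = 875.2857 ms
Proportion correct = 7/10
IES = 875.2857 / (7/10) = 1250.408 ms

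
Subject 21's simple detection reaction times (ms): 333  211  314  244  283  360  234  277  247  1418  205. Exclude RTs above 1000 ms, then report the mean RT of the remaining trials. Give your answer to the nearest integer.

271 ms

Excluded: 1418
Retained (n=10): Σ = 2708
Mean = 2708/10 = 270.8000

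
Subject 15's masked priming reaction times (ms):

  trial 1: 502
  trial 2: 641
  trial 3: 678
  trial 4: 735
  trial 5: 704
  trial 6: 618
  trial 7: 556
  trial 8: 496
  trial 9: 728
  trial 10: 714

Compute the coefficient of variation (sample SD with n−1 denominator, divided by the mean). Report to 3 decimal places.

n = 10, Σ = 6372, M = 637.2000
Σ(x−M)² = 75027.600; s = √(75027.600/9) = 91.3039
CV = 91.3039 / 637.2000 = 0.14329

0.143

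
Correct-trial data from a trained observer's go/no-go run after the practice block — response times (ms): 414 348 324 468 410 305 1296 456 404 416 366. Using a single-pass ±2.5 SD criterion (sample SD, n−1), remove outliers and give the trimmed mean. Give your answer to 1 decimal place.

391.1 ms

n = 11, ΣRT = 5207, M = 473.364
Σ(x−M)² = 770600.55; s = √(770600.55/10) = 277.597
Cutoffs: 473.364 ± 2.5·277.597 → [-220.6, 1167.4]
Outside: 1296 → excluded.
Retained (n=10): Σ = 3911, mean = 3911/10 = 391.100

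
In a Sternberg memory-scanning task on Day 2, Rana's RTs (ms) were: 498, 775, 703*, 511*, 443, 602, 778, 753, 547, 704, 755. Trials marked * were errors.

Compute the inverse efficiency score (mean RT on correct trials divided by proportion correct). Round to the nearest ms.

795 ms

Correct trials (n=9): 498, 775, 443, 602, 778, 753, 547, 704, 755
Mean correct RT = 5855/9 = 650.5556 ms
Proportion correct = 9/11
IES = 650.5556 / (9/11) = 795.123 ms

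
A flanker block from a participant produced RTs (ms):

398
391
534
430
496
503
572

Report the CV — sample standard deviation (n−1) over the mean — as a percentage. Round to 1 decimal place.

n = 7, Σ = 3324, M = 474.8571
Σ(x−M)² = 29124.857; s = √(29124.857/6) = 69.6717
CV = 69.6717 / 474.8571 = 0.14672 = 14.672%

14.7%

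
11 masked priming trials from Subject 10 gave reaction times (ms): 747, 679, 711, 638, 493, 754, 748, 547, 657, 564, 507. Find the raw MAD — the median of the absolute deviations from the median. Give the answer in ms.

Sorted: 493, 507, 547, 564, 638, 657, 679, 711, 747, 748, 754 → median = 657
|x − 657|: 90, 22, 54, 19, 164, 97, 91, 110, 0, 93, 150
Sorted deviations: 0, 19, 22, 54, 90, 91, 93, 97, 110, 150, 164 → MAD = 91

91 ms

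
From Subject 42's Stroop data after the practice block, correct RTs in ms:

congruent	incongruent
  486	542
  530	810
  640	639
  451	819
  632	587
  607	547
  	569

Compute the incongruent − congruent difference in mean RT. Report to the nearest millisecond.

87 ms

M(congruent) = 3346/6 = 557.667
M(incongruent) = 4513/7 = 644.714
Difference = 644.714 − 557.667 = 87.048 ms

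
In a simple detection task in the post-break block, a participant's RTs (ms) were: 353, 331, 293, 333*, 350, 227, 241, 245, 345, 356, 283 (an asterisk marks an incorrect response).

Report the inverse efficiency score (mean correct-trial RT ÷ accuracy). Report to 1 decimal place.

Correct trials (n=10): 353, 331, 293, 350, 227, 241, 245, 345, 356, 283
Mean correct RT = 3024/10 = 302.4000 ms
Proportion correct = 10/11
IES = 302.4000 / (10/11) = 332.640 ms

332.6 ms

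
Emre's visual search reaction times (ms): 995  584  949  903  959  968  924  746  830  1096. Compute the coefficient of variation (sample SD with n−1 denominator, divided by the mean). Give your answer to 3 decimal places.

n = 10, Σ = 8954, M = 895.4000
Σ(x−M)² = 186792.400; s = √(186792.400/9) = 144.0650
CV = 144.0650 / 895.4000 = 0.16089

0.161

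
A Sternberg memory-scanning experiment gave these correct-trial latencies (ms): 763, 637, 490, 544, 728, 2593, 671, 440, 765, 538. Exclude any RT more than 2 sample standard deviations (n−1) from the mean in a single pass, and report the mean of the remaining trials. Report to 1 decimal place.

n = 10, ΣRT = 8169, M = 816.900
Σ(x−M)² = 3622860.90; s = √(3622860.90/9) = 634.460
Cutoffs: 816.900 ± 2·634.460 → [-452.0, 2085.8]
Outside: 2593 → excluded.
Retained (n=9): Σ = 5576, mean = 5576/9 = 619.556

619.6 ms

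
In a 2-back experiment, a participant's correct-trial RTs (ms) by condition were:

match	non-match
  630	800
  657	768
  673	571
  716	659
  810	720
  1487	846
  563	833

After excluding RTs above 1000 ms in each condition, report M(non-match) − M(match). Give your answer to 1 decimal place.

67.6 ms

match: exclude 1487
M(match) = 4049/6 = 674.833
M(non-match) = 5197/7 = 742.429
Difference = 742.429 − 674.833 = 67.595 ms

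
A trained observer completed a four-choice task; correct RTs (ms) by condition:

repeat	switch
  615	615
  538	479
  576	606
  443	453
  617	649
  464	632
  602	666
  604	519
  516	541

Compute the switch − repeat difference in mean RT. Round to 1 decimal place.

M(repeat) = 4975/9 = 552.778
M(switch) = 5160/9 = 573.333
Difference = 573.333 − 552.778 = 20.556 ms

20.6 ms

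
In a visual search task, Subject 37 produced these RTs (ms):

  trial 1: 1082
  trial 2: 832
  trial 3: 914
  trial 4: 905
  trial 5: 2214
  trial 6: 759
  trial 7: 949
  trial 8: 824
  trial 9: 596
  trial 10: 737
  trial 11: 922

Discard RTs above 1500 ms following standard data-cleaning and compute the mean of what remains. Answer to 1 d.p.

Excluded: 2214
Retained (n=10): Σ = 8520
Mean = 8520/10 = 852.0000

852.0 ms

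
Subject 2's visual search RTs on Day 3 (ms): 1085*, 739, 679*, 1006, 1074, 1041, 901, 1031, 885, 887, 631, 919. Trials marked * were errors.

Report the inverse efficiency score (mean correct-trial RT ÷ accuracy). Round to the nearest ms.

1094 ms

Correct trials (n=10): 739, 1006, 1074, 1041, 901, 1031, 885, 887, 631, 919
Mean correct RT = 9114/10 = 911.4000 ms
Proportion correct = 10/12
IES = 911.4000 / (10/12) = 1093.680 ms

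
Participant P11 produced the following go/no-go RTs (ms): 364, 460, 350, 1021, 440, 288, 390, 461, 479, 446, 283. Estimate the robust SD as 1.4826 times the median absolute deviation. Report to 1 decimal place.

Sorted: 283, 288, 350, 364, 390, 440, 446, 460, 461, 479, 1021 → median = 440
|x − 440| sorted: 0, 6, 20, 21, 39, 50, 76, 90, 152, 157, 581 → MAD = 50
Robust SD ≈ 1.4826 × 50 = 74.130

74.1 ms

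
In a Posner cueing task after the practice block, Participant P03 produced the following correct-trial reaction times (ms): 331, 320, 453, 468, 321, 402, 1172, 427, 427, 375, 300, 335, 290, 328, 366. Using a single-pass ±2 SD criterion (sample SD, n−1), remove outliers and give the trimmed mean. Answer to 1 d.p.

n = 15, ΣRT = 6315, M = 421.000
Σ(x−M)² = 648956.00; s = √(648956.00/14) = 215.300
Cutoffs: 421.000 ± 2·215.300 → [-9.6, 851.6]
Outside: 1172 → excluded.
Retained (n=14): Σ = 5143, mean = 5143/14 = 367.357

367.4 ms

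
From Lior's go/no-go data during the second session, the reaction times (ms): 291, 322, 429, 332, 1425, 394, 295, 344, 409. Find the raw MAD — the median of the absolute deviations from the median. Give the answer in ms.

50 ms

Sorted: 291, 295, 322, 332, 344, 394, 409, 429, 1425 → median = 344
|x − 344|: 53, 22, 85, 12, 1081, 50, 49, 0, 65
Sorted deviations: 0, 12, 22, 49, 50, 53, 65, 85, 1081 → MAD = 50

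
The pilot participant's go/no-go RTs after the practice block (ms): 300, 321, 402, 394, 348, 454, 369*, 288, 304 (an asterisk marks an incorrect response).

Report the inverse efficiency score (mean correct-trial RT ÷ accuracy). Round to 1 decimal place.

Correct trials (n=8): 300, 321, 402, 394, 348, 454, 288, 304
Mean correct RT = 2811/8 = 351.3750 ms
Proportion correct = 8/9
IES = 351.3750 / (8/9) = 395.297 ms

395.3 ms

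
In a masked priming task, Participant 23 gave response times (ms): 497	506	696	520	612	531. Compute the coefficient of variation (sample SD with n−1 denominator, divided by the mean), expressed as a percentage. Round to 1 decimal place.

13.9%

n = 6, Σ = 3362, M = 560.3333
Σ(x−M)² = 30525.333; s = √(30525.333/5) = 78.1349
CV = 78.1349 / 560.3333 = 0.13944 = 13.944%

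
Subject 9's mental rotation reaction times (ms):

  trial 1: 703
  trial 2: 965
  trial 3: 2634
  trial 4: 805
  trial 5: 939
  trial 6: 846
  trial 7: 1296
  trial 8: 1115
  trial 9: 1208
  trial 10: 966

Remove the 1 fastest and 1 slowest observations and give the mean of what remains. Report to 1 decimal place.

1017.5 ms

Sorted: 703, 805, 846, 939, 965, 966, 1115, 1208, 1296, 2634
Drop lowest 1 (703) and highest 1 (2634)
Remaining (n=8): Σ = 8140, mean = 8140/8 = 1017.500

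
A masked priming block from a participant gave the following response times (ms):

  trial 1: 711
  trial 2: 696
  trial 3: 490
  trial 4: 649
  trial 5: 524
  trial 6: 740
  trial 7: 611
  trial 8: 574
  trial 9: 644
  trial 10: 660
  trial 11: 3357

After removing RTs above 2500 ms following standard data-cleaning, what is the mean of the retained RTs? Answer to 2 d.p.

629.90 ms

Excluded: 3357
Retained (n=10): Σ = 6299
Mean = 6299/10 = 629.9000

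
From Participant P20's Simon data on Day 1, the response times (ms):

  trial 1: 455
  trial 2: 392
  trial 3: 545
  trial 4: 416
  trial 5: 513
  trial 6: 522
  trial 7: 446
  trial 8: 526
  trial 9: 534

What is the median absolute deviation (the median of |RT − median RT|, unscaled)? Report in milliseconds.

32 ms

Sorted: 392, 416, 446, 455, 513, 522, 526, 534, 545 → median = 513
|x − 513|: 58, 121, 32, 97, 0, 9, 67, 13, 21
Sorted deviations: 0, 9, 13, 21, 32, 58, 67, 97, 121 → MAD = 32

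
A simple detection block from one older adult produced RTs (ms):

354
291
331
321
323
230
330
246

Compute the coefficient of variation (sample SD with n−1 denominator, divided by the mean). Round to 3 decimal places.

n = 8, Σ = 2426, M = 303.2500
Σ(x−M)² = 13559.500; s = √(13559.500/7) = 44.0122
CV = 44.0122 / 303.2500 = 0.14513

0.145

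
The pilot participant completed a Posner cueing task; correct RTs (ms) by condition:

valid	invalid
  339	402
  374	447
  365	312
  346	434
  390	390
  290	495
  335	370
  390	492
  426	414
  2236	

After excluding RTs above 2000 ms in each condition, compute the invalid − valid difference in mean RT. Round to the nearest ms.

valid: exclude 2236
M(valid) = 3255/9 = 361.667
M(invalid) = 3756/9 = 417.333
Difference = 417.333 − 361.667 = 55.667 ms

56 ms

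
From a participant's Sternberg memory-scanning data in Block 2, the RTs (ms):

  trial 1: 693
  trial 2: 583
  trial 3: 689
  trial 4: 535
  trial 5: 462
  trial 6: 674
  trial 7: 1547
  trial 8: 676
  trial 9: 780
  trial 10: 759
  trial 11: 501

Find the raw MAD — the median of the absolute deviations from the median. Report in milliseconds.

Sorted: 462, 501, 535, 583, 674, 676, 689, 693, 759, 780, 1547 → median = 676
|x − 676|: 17, 93, 13, 141, 214, 2, 871, 0, 104, 83, 175
Sorted deviations: 0, 2, 13, 17, 83, 93, 104, 141, 175, 214, 871 → MAD = 93

93 ms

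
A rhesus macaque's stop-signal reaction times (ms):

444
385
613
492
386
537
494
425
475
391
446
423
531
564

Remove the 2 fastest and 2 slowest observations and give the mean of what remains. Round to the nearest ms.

Sorted: 385, 386, 391, 423, 425, 444, 446, 475, 492, 494, 531, 537, 564, 613
Drop lowest 2 (385, 386) and highest 2 (564, 613)
Remaining (n=10): Σ = 4658, mean = 4658/10 = 465.800

466 ms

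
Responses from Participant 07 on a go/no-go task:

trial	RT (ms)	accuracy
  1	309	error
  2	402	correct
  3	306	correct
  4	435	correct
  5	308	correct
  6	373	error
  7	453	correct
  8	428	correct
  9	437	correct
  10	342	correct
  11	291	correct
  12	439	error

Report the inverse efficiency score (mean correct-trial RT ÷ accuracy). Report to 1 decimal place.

504.0 ms

Correct trials (n=9): 402, 306, 435, 308, 453, 428, 437, 342, 291
Mean correct RT = 3402/9 = 378.0000 ms
Proportion correct = 9/12
IES = 378.0000 / (9/12) = 504.000 ms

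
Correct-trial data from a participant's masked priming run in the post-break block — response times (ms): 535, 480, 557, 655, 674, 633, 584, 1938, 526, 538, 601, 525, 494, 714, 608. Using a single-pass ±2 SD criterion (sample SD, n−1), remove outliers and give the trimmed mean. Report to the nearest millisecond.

n = 15, ΣRT = 10062, M = 670.800
Σ(x−M)² = 1784616.40; s = √(1784616.40/14) = 357.033
Cutoffs: 670.800 ± 2·357.033 → [-43.3, 1384.9]
Outside: 1938 → excluded.
Retained (n=14): Σ = 8124, mean = 8124/14 = 580.286

580 ms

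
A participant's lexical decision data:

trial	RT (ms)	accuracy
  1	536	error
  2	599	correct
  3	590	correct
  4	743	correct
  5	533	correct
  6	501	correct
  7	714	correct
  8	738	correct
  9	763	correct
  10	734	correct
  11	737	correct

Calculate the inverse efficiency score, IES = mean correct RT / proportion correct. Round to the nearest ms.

732 ms

Correct trials (n=10): 599, 590, 743, 533, 501, 714, 738, 763, 734, 737
Mean correct RT = 6652/10 = 665.2000 ms
Proportion correct = 10/11
IES = 665.2000 / (10/11) = 731.720 ms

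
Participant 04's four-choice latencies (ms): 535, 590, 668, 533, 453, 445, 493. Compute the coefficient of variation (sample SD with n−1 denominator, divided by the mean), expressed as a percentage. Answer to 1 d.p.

n = 7, Σ = 3717, M = 531.0000
Σ(x−M)² = 37194.000; s = √(37194.000/6) = 78.7337
CV = 78.7337 / 531.0000 = 0.14827 = 14.827%

14.8%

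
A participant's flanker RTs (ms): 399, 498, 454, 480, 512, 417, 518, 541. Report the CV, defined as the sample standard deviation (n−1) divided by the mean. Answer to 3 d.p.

n = 8, Σ = 3819, M = 477.3750
Σ(x−M)² = 17663.875; s = √(17663.875/7) = 50.2336
CV = 50.2336 / 477.3750 = 0.10523

0.105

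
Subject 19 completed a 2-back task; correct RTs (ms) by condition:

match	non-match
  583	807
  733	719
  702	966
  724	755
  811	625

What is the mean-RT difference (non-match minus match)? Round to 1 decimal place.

M(match) = 3553/5 = 710.600
M(non-match) = 3872/5 = 774.400
Difference = 774.400 − 710.600 = 63.800 ms

63.8 ms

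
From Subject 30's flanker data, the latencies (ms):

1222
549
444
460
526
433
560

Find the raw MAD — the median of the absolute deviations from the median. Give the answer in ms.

Sorted: 433, 444, 460, 526, 549, 560, 1222 → median = 526
|x − 526|: 696, 23, 82, 66, 0, 93, 34
Sorted deviations: 0, 23, 34, 66, 82, 93, 696 → MAD = 66

66 ms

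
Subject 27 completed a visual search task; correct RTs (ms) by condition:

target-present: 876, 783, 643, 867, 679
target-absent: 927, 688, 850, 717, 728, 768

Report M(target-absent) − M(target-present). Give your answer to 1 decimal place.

M(target-present) = 3848/5 = 769.600
M(target-absent) = 4678/6 = 779.667
Difference = 779.667 − 769.600 = 10.067 ms

10.1 ms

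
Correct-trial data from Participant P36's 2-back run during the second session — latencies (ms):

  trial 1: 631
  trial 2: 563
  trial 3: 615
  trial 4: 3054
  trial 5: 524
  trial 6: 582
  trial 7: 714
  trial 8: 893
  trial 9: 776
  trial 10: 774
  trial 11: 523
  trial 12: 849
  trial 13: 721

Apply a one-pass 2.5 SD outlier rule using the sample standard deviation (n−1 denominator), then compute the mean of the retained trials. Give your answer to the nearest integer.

680 ms

n = 13, ΣRT = 11219, M = 863.000
Σ(x−M)² = 5374242.00; s = √(5374242.00/12) = 669.219
Cutoffs: 863.000 ± 2.5·669.219 → [-810.0, 2536.0]
Outside: 3054 → excluded.
Retained (n=12): Σ = 8165, mean = 8165/12 = 680.417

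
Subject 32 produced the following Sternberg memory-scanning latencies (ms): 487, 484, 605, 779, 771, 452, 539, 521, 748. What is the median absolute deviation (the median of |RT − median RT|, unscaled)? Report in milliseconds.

Sorted: 452, 484, 487, 521, 539, 605, 748, 771, 779 → median = 539
|x − 539|: 52, 55, 66, 240, 232, 87, 0, 18, 209
Sorted deviations: 0, 18, 52, 55, 66, 87, 209, 232, 240 → MAD = 66

66 ms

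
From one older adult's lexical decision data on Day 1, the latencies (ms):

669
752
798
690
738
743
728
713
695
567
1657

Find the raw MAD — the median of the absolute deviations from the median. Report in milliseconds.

Sorted: 567, 669, 690, 695, 713, 728, 738, 743, 752, 798, 1657 → median = 728
|x − 728|: 59, 24, 70, 38, 10, 15, 0, 15, 33, 161, 929
Sorted deviations: 0, 10, 15, 15, 24, 33, 38, 59, 70, 161, 929 → MAD = 33

33 ms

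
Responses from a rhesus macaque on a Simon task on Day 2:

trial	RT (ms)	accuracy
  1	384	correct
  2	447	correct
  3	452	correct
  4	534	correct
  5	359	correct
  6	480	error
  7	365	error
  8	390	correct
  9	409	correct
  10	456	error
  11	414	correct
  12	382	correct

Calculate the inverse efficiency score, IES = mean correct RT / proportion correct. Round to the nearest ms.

Correct trials (n=9): 384, 447, 452, 534, 359, 390, 409, 414, 382
Mean correct RT = 3771/9 = 419.0000 ms
Proportion correct = 9/12
IES = 419.0000 / (9/12) = 558.667 ms

559 ms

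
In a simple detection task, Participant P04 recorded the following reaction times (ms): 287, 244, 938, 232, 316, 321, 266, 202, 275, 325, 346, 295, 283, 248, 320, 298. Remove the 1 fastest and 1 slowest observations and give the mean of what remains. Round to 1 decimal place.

Sorted: 202, 232, 244, 248, 266, 275, 283, 287, 295, 298, 316, 320, 321, 325, 346, 938
Drop lowest 1 (202) and highest 1 (938)
Remaining (n=14): Σ = 4056, mean = 4056/14 = 289.714

289.7 ms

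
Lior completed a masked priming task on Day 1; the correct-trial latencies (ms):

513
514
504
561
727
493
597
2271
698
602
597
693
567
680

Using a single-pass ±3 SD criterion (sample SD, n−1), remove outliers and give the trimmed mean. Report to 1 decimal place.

595.8 ms

n = 14, ΣRT = 10017, M = 715.500
Σ(x−M)² = 2684521.50; s = √(2684521.50/13) = 454.425
Cutoffs: 715.500 ± 3·454.425 → [-647.8, 2078.8]
Outside: 2271 → excluded.
Retained (n=13): Σ = 7746, mean = 7746/13 = 595.846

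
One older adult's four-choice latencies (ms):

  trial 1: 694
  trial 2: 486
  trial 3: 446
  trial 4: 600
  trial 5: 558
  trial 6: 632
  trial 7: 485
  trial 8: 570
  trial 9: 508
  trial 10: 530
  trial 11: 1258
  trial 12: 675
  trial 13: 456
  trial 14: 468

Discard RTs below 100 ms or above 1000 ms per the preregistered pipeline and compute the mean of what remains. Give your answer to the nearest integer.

Excluded: 1258
Retained (n=13): Σ = 7108
Mean = 7108/13 = 546.7692

547 ms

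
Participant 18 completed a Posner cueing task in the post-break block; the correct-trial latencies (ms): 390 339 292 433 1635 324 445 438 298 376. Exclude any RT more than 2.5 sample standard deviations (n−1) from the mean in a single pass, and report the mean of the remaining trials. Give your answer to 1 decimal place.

370.6 ms

n = 10, ΣRT = 4970, M = 497.000
Σ(x−M)² = 1467934.00; s = √(1467934.00/9) = 403.861
Cutoffs: 497.000 ± 2.5·403.861 → [-512.7, 1506.7]
Outside: 1635 → excluded.
Retained (n=9): Σ = 3335, mean = 3335/9 = 370.556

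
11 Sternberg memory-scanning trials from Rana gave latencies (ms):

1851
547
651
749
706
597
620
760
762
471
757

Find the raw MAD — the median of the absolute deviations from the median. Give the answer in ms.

Sorted: 471, 547, 597, 620, 651, 706, 749, 757, 760, 762, 1851 → median = 706
|x − 706|: 1145, 159, 55, 43, 0, 109, 86, 54, 56, 235, 51
Sorted deviations: 0, 43, 51, 54, 55, 56, 86, 109, 159, 235, 1145 → MAD = 56

56 ms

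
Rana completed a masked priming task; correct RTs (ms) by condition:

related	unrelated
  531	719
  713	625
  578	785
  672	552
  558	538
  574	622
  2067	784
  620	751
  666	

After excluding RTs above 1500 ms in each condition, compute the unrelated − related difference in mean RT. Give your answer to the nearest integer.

58 ms

related: exclude 2067
M(related) = 4912/8 = 614.000
M(unrelated) = 5376/8 = 672.000
Difference = 672.000 − 614.000 = 58.000 ms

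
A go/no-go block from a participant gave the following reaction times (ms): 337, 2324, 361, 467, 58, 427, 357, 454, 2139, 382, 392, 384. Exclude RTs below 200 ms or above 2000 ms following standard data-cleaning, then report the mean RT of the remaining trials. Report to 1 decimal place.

Excluded: 58, 2139, 2324
Retained (n=9): Σ = 3561
Mean = 3561/9 = 395.6667

395.7 ms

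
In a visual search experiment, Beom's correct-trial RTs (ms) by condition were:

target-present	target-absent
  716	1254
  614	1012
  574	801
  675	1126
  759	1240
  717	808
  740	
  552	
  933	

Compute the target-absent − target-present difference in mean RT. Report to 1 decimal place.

M(target-present) = 6280/9 = 697.778
M(target-absent) = 6241/6 = 1040.167
Difference = 1040.167 − 697.778 = 342.389 ms

342.4 ms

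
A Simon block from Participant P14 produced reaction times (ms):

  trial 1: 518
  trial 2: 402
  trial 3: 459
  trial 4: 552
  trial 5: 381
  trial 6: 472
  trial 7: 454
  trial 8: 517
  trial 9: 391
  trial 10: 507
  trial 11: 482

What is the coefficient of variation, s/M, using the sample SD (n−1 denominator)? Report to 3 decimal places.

n = 11, Σ = 5135, M = 466.8182
Σ(x−M)² = 31805.636; s = √(31805.636/10) = 56.3965
CV = 56.3965 / 466.8182 = 0.12081

0.121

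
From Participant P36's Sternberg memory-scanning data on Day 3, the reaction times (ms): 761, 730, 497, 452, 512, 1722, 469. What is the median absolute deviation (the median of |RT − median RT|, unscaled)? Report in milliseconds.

Sorted: 452, 469, 497, 512, 730, 761, 1722 → median = 512
|x − 512|: 249, 218, 15, 60, 0, 1210, 43
Sorted deviations: 0, 15, 43, 60, 218, 249, 1210 → MAD = 60

60 ms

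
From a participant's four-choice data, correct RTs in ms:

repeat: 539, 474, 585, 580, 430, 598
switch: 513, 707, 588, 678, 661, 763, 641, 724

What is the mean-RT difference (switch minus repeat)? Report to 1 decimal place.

M(repeat) = 3206/6 = 534.333
M(switch) = 5275/8 = 659.375
Difference = 659.375 − 534.333 = 125.042 ms

125.0 ms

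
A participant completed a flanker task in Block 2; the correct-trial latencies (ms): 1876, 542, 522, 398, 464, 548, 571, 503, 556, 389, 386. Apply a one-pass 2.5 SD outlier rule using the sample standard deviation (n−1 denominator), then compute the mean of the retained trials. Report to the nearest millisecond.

488 ms

n = 11, ΣRT = 6755, M = 614.091
Σ(x−M)² = 1799946.91; s = √(1799946.91/10) = 424.258
Cutoffs: 614.091 ± 2.5·424.258 → [-446.6, 1674.7]
Outside: 1876 → excluded.
Retained (n=10): Σ = 4879, mean = 4879/10 = 487.900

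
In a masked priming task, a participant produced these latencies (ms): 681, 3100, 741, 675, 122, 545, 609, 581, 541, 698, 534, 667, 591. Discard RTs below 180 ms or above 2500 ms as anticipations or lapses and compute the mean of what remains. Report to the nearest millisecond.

624 ms

Excluded: 122, 3100
Retained (n=11): Σ = 6863
Mean = 6863/11 = 623.9091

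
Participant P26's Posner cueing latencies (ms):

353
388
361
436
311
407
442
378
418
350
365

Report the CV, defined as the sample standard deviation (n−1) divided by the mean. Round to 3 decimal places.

n = 11, Σ = 4209, M = 382.6364
Σ(x−M)² = 16120.545; s = √(16120.545/10) = 40.1504
CV = 40.1504 / 382.6364 = 0.10493

0.105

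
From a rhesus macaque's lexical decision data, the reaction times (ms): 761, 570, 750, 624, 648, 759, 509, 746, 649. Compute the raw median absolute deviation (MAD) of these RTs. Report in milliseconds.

97 ms

Sorted: 509, 570, 624, 648, 649, 746, 750, 759, 761 → median = 649
|x − 649|: 112, 79, 101, 25, 1, 110, 140, 97, 0
Sorted deviations: 0, 1, 25, 79, 97, 101, 110, 112, 140 → MAD = 97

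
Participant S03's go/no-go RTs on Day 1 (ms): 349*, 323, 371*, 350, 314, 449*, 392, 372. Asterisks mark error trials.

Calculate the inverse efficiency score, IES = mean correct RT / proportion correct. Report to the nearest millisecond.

560 ms

Correct trials (n=5): 323, 350, 314, 392, 372
Mean correct RT = 1751/5 = 350.2000 ms
Proportion correct = 5/8
IES = 350.2000 / (5/8) = 560.320 ms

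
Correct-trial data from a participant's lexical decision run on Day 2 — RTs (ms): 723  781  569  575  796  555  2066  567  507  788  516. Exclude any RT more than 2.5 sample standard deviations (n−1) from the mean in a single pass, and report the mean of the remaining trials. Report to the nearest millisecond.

n = 11, ΣRT = 8443, M = 767.545
Σ(x−M)² = 1982424.73; s = √(1982424.73/10) = 445.244
Cutoffs: 767.545 ± 2.5·445.244 → [-345.6, 1880.7]
Outside: 2066 → excluded.
Retained (n=10): Σ = 6377, mean = 6377/10 = 637.700

638 ms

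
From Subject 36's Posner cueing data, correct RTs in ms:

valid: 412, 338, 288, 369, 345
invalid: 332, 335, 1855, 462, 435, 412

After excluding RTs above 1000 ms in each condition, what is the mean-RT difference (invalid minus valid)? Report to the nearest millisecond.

invalid: exclude 1855
M(valid) = 1752/5 = 350.400
M(invalid) = 1976/5 = 395.200
Difference = 395.200 − 350.400 = 44.800 ms

45 ms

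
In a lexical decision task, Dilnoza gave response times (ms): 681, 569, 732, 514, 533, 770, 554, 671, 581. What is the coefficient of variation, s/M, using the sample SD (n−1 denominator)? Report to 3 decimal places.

0.149

n = 9, Σ = 5605, M = 622.7778
Σ(x−M)² = 68579.556; s = √(68579.556/8) = 92.5875
CV = 92.5875 / 622.7778 = 0.14867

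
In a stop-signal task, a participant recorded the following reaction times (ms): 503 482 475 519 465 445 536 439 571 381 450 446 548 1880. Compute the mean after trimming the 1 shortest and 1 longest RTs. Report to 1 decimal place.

489.9 ms

Sorted: 381, 439, 445, 446, 450, 465, 475, 482, 503, 519, 536, 548, 571, 1880
Drop lowest 1 (381) and highest 1 (1880)
Remaining (n=12): Σ = 5879, mean = 5879/12 = 489.917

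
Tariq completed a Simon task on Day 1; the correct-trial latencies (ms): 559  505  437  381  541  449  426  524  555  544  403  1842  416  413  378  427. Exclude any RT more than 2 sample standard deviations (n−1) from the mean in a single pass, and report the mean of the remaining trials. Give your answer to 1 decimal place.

n = 16, ΣRT = 8800, M = 550.000
Σ(x−M)² = 1842142.00; s = √(1842142.00/15) = 350.442
Cutoffs: 550.000 ± 2·350.442 → [-150.9, 1250.9]
Outside: 1842 → excluded.
Retained (n=15): Σ = 6958, mean = 6958/15 = 463.867

463.9 ms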